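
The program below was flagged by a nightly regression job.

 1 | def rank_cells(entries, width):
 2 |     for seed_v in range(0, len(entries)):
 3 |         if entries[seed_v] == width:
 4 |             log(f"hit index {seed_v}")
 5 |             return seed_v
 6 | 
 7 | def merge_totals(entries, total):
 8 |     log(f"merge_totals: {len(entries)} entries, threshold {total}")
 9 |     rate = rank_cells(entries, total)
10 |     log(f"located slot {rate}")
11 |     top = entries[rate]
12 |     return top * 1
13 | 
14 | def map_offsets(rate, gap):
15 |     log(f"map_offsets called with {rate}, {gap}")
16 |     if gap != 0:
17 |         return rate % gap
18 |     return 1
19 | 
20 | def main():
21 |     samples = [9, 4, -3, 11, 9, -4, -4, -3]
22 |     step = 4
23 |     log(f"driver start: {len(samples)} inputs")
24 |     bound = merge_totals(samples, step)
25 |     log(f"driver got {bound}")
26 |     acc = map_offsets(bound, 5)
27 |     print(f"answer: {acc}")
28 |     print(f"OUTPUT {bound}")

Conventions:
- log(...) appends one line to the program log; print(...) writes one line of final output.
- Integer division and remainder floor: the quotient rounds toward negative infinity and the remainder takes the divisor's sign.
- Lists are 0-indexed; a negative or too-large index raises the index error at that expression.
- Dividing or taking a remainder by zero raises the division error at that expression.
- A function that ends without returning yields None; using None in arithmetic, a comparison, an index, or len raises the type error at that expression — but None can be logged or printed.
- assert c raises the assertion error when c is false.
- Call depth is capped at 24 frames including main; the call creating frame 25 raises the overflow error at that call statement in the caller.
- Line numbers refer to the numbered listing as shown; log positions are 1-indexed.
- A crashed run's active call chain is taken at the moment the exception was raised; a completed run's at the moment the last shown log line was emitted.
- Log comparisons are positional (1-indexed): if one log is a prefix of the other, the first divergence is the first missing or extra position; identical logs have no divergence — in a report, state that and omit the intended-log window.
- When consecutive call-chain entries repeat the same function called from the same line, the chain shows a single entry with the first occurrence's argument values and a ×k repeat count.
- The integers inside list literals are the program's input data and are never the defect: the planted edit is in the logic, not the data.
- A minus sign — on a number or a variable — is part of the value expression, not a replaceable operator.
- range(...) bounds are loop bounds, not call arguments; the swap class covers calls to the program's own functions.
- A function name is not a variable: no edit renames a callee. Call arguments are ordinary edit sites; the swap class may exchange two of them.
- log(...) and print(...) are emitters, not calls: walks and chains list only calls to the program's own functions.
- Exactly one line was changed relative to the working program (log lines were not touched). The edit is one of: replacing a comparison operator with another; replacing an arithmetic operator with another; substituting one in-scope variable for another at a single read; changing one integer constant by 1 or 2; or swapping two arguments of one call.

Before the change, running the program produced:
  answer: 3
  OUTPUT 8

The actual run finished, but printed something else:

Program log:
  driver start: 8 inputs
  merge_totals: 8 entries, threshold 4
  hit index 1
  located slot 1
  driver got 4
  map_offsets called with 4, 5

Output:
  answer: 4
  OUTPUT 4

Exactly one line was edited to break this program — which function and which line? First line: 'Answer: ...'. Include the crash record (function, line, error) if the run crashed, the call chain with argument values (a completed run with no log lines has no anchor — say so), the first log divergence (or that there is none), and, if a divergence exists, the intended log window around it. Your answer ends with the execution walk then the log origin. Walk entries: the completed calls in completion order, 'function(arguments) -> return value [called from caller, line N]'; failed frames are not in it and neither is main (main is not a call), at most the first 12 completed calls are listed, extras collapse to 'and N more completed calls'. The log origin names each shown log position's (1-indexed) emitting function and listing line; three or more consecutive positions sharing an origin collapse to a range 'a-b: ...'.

Answer: the defect is in merge_totals at line 12.
The tell: At log position 5 the runs split — shown 'driver got 4', but the working version logs 'driver got 8'.
Call chain: main -> map_offsets(4, 5) (called at line 26).
First divergence: position 5 — shown 'driver got 4', intended 'driver got 8'.
Intended log window:
  3: hit index 1
  4: located slot 1
  5: driver got 8
  6: map_offsets called with 8, 5
Execution walk:
  rank_cells([9, 4, -3, 11, 9, -4, -4, -3], 4) -> 1  [called from merge_totals, line 9]
  merge_totals([9, 4, -3, 11, 9, -4, -4, -3], 4) -> 4  [called from main, line 24]
  map_offsets(4, 5) -> 4  [called from main, line 26]
Log origin:
  1: logged in main at line 23
  2: logged in merge_totals at line 8
  3: logged in rank_cells at line 4
  4: logged in merge_totals at line 10
  5: logged in main at line 25
  6: logged in map_offsets at line 15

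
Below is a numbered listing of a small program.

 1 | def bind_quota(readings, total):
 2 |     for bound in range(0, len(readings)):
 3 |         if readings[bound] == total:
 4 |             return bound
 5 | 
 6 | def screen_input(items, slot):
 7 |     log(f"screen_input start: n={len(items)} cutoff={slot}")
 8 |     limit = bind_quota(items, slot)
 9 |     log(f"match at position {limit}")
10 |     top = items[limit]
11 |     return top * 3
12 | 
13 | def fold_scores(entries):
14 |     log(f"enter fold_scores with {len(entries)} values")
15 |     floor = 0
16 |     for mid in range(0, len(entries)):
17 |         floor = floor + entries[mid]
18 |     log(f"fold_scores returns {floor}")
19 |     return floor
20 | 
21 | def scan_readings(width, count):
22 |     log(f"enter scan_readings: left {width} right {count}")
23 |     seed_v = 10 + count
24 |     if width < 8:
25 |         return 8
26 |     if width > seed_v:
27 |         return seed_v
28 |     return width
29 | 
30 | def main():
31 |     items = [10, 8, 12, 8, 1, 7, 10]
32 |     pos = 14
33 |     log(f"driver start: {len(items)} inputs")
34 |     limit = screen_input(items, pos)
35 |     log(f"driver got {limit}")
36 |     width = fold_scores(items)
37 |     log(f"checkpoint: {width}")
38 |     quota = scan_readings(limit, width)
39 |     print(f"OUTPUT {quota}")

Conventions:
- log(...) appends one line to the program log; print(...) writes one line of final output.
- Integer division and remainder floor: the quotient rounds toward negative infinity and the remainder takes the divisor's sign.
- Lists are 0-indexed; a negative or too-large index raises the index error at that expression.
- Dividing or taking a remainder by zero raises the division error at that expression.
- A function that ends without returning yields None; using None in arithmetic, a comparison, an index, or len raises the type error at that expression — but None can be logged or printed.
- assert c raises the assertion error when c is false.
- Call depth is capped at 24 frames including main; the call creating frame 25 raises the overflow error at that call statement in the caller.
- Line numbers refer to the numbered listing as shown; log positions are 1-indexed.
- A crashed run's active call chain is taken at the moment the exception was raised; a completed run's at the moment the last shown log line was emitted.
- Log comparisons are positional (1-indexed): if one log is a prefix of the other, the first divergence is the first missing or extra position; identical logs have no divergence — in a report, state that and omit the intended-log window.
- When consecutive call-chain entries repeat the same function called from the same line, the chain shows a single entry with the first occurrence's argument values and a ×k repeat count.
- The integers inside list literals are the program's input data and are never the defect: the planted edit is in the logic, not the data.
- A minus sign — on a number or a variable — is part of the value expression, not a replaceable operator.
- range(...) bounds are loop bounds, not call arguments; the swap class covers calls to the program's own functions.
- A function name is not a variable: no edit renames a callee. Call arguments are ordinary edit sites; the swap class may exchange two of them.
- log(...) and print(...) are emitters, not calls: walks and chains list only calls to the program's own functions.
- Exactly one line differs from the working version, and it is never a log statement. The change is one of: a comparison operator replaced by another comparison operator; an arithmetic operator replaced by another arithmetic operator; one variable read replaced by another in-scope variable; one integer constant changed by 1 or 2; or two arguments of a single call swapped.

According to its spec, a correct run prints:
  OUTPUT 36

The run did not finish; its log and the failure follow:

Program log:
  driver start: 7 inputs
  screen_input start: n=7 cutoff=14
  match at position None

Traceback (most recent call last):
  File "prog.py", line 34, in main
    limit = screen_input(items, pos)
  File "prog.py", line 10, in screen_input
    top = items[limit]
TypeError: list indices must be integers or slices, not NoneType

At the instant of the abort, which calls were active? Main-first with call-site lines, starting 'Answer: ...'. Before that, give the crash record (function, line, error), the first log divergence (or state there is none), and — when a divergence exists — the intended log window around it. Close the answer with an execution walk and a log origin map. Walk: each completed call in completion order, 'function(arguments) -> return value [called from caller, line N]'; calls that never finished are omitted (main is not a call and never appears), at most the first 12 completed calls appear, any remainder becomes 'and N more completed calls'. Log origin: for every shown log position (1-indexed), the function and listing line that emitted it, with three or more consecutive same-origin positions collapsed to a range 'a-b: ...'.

Answer: main -> screen_input (called at line 34).
Key observation: Log line 2 is where behavior first shows: 'screen_input start: n=7 cutoff=14' appears instead of 'screen_input start: n=7 cutoff=12'.
Crash: screen_input, line 10, TypeError.
First divergence: position 2; shown 'screen_input start: n=7 cutoff=14' vs intended 'screen_input start: n=7 cutoff=12'.
Intended log window:
  1: driver start: 7 inputs
  2: screen_input start: n=7 cutoff=12
  3: match at position 2
Execution walk:
  bind_quota([10, 8, 12, 8, 1, 7, 10], 14) -> None  [called from screen_input, line 8]
Log origin:
  1 — main, line 33
  2 — screen_input, line 7
  3 — screen_input, line 9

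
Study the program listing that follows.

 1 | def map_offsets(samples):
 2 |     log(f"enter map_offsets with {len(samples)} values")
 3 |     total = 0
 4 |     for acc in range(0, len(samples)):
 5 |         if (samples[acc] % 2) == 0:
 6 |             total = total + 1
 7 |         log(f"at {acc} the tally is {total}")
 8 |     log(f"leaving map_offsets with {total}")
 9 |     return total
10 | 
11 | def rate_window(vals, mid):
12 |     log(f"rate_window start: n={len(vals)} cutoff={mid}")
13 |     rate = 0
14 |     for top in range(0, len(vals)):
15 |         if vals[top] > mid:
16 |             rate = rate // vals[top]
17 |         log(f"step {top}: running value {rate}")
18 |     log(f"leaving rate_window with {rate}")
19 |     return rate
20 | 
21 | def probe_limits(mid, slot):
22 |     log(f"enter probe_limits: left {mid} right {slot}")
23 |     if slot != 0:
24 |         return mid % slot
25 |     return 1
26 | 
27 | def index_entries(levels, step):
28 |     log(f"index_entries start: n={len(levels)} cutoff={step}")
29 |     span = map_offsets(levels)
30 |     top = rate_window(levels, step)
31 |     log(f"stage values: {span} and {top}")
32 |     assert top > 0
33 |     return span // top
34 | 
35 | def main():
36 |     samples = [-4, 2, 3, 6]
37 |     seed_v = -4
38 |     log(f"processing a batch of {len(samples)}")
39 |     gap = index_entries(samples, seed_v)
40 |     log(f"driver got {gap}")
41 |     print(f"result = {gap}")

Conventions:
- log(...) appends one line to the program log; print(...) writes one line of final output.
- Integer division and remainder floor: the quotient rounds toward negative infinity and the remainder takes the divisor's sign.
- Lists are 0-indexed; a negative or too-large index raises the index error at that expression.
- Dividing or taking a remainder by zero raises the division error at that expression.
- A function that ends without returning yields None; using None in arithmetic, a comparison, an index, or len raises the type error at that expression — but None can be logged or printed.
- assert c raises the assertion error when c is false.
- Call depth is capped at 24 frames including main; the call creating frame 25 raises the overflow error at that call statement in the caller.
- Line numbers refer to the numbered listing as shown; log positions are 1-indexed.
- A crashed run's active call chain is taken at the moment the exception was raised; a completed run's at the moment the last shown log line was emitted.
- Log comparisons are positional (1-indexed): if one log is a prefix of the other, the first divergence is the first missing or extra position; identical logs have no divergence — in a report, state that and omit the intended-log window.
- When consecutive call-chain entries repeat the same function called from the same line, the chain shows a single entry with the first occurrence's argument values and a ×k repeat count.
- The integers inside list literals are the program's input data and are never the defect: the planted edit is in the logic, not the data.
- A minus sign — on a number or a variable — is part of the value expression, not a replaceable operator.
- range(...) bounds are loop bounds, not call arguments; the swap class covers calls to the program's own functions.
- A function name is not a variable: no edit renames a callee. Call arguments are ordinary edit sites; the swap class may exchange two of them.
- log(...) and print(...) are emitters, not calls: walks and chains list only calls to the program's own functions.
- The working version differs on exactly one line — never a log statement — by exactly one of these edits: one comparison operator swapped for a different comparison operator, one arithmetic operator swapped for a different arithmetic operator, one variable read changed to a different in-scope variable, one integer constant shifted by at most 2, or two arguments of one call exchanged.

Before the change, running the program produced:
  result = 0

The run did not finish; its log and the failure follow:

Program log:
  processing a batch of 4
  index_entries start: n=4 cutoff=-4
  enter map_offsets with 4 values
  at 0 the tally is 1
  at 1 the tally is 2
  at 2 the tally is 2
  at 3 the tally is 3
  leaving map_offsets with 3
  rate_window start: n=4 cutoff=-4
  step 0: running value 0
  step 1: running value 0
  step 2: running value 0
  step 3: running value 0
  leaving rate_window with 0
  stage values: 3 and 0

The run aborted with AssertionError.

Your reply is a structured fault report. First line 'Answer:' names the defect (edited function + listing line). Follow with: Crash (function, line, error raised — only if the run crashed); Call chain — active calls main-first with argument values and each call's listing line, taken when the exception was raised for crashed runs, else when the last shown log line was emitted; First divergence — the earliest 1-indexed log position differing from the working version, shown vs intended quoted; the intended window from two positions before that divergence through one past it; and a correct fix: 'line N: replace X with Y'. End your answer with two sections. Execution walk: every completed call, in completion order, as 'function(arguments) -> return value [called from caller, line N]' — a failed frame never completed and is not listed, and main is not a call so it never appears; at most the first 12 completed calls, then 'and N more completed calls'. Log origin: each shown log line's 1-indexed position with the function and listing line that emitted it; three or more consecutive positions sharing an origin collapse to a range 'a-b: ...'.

Answer: the defect is in rate_window at line 16.
Key observation: The earliest visible damage is log position 11 — 'step 1: running value 0' rather than the intended 'step 1: running value 2'.
Crash: index_entries, line 32, AssertionError.
Call chain: main -> index_entries([-4, 2, 3, 6], -4) (called at line 39).
First divergence: position 11 — shown 'step 1: running value 0', intended 'step 1: running value 2'.
Intended log window:
  9: rate_window start: n=4 cutoff=-4
  10: step 0: running value 0
  11: step 1: running value 2
  12: step 2: running value 5
Execution walk:
  map_offsets([-4, 2, 3, 6]) -> 3  [called from index_entries, line 29]
  rate_window([-4, 2, 3, 6], -4) -> 0  [called from index_entries, line 30]
Log origin:
  1: from main, line 38
  2: from index_entries, line 28
  3: from map_offsets, line 2
  4-7: from map_offsets, line 7
  8: from map_offsets, line 8
  9: from rate_window, line 12
  10-13: from rate_window, line 17
  14: from rate_window, line 18
  15: from index_entries, line 31
A correct fix: line 16: replace `//` with `+`.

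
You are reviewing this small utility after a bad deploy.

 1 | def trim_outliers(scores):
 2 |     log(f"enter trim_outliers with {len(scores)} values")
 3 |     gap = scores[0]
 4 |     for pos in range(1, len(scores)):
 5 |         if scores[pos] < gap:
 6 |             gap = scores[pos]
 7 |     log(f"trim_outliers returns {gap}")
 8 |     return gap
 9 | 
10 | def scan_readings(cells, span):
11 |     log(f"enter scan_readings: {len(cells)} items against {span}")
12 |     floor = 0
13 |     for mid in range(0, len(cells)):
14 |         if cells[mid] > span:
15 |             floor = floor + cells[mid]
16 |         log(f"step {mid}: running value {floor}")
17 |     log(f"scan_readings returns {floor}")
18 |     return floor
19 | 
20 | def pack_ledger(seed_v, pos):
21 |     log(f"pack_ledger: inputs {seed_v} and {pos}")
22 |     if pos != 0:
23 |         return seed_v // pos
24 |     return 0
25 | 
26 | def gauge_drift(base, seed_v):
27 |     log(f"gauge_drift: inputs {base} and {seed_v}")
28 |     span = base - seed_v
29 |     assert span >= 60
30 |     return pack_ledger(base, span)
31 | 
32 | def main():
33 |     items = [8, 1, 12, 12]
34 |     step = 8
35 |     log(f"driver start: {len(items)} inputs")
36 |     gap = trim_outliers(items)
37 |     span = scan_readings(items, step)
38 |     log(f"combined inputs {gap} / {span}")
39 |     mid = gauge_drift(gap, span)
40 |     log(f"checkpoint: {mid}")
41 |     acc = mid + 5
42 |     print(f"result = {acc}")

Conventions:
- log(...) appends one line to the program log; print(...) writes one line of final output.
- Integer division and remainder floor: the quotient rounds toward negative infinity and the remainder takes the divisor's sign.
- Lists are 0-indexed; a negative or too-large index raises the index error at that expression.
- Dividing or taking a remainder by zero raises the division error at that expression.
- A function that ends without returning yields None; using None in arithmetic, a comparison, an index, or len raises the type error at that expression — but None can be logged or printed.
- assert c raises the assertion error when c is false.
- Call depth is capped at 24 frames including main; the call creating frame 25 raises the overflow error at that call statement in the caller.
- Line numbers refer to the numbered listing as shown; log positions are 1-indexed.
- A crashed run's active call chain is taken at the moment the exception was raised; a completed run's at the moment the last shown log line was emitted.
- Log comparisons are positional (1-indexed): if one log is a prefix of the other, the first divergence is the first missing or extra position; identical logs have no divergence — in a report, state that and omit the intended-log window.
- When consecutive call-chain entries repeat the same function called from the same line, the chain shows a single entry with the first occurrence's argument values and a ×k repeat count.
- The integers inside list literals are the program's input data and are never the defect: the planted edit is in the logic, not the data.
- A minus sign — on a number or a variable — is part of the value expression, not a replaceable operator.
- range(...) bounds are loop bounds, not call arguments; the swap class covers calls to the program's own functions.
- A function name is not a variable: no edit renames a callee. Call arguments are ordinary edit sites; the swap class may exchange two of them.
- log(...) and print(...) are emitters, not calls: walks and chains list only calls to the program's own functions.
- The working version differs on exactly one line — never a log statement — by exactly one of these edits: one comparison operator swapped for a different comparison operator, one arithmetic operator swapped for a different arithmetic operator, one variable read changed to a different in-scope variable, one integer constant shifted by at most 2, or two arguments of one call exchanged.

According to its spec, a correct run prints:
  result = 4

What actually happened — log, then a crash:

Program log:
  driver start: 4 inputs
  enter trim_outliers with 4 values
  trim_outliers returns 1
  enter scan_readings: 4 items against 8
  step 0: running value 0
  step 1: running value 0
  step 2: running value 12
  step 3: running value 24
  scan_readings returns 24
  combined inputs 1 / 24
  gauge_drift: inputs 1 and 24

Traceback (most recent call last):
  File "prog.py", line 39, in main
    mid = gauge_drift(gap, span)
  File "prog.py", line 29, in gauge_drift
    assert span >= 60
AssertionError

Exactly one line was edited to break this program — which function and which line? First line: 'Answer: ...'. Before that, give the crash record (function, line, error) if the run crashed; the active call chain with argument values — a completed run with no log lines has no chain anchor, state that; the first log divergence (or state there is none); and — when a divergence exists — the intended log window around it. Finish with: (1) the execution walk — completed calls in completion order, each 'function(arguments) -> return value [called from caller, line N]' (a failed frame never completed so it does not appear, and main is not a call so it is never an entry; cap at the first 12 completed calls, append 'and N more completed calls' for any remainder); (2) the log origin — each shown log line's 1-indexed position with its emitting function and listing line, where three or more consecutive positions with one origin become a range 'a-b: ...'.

Answer: the defect is in gauge_drift at line 29.
Key fact: Only 11 log lines were emitted before the run died; the intended continuation was 'pack_ledger: inputs 1 and -23'.
Crash: gauge_drift, line 29, AssertionError.
Call chain: main -> gauge_drift(1, 24) (called at line 39).
First divergence: position 12 (shown log ended at 11 lines; the working version continues: 'pack_ledger: inputs 1 and -23').
Intended log window:
  10: combined inputs 1 / 24
  11: gauge_drift: inputs 1 and 24
  12: pack_ledger: inputs 1 and -23
  13: checkpoint: -1
Execution walk:
  trim_outliers([8, 1, 12, 12]) -> 1  [called from main, line 36]
  scan_readings([8, 1, 12, 12], 8) -> 24  [called from main, line 37]
Log origin:
  1: from main, line 35
  2: from trim_outliers, line 2
  3: from trim_outliers, line 7
  4: from scan_readings, line 11
  5-8: from scan_readings, line 16
  9: from scan_readings, line 17
  10: from main, line 38
  11: from gauge_drift, line 27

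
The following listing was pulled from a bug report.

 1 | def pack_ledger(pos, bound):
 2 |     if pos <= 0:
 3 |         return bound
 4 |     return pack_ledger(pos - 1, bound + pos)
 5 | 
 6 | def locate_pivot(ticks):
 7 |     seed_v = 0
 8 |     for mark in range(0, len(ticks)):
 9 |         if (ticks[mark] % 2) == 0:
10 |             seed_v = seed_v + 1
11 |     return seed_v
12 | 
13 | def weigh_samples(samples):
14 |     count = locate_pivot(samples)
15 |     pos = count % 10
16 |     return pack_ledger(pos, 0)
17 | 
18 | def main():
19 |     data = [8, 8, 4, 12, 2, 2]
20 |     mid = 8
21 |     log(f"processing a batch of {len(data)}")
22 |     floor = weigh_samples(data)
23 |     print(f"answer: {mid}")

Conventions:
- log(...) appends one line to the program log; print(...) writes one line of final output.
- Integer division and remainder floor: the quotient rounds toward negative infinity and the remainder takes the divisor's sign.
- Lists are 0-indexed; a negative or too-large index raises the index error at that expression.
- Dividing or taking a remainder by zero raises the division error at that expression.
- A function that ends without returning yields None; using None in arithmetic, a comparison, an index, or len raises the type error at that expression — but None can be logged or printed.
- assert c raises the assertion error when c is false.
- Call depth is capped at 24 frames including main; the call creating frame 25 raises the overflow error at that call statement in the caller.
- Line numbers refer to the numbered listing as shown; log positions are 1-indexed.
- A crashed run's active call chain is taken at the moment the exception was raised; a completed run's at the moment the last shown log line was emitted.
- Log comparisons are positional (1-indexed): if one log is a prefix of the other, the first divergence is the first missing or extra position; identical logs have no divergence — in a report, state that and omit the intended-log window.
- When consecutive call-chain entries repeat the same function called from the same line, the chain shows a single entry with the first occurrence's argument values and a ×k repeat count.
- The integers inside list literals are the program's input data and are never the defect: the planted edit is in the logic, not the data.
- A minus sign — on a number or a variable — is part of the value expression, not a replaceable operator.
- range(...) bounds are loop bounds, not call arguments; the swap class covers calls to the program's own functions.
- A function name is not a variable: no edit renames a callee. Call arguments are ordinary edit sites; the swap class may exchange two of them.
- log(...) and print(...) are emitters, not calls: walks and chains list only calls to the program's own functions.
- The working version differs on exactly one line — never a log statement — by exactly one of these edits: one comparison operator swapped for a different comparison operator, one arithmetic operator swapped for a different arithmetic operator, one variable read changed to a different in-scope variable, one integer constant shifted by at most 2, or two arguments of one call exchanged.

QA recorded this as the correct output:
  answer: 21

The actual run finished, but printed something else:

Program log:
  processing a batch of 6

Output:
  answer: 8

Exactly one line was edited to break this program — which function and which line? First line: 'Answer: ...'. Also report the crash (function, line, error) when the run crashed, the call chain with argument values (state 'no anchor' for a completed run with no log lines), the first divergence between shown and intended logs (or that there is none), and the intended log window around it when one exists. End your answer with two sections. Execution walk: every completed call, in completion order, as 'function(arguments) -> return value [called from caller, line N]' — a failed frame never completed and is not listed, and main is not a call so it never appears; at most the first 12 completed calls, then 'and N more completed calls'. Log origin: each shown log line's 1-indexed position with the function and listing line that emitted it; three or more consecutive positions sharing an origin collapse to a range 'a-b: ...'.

Answer: the defect is in main at line 23.
Key fact: Log streams are identical — the defect surfaces only in the printed output.
Call chain: main.
First divergence: none (the log streams are identical).
Execution walk:
  locate_pivot([8, 8, 4, 12, 2, 2]) -> 6  [called from weigh_samples, line 14]
  pack_ledger(0, 21) -> 21  [called from pack_ledger, line 4]
  pack_ledger(1, 20) -> 21  [called from pack_ledger, line 4]
  pack_ledger(2, 18) -> 21  [called from pack_ledger, line 4]
  pack_ledger(3, 15) -> 21  [called from pack_ledger, line 4]
  pack_ledger(4, 11) -> 21  [called from pack_ledger, line 4]
  pack_ledger(5, 6) -> 21  [called from pack_ledger, line 4]
  pack_ledger(6, 0) -> 21  [called from weigh_samples, line 16]
  weigh_samples([8, 8, 4, 12, 2, 2]) -> 21  [called from main, line 22]
Log line origins:
  1: from main, line 21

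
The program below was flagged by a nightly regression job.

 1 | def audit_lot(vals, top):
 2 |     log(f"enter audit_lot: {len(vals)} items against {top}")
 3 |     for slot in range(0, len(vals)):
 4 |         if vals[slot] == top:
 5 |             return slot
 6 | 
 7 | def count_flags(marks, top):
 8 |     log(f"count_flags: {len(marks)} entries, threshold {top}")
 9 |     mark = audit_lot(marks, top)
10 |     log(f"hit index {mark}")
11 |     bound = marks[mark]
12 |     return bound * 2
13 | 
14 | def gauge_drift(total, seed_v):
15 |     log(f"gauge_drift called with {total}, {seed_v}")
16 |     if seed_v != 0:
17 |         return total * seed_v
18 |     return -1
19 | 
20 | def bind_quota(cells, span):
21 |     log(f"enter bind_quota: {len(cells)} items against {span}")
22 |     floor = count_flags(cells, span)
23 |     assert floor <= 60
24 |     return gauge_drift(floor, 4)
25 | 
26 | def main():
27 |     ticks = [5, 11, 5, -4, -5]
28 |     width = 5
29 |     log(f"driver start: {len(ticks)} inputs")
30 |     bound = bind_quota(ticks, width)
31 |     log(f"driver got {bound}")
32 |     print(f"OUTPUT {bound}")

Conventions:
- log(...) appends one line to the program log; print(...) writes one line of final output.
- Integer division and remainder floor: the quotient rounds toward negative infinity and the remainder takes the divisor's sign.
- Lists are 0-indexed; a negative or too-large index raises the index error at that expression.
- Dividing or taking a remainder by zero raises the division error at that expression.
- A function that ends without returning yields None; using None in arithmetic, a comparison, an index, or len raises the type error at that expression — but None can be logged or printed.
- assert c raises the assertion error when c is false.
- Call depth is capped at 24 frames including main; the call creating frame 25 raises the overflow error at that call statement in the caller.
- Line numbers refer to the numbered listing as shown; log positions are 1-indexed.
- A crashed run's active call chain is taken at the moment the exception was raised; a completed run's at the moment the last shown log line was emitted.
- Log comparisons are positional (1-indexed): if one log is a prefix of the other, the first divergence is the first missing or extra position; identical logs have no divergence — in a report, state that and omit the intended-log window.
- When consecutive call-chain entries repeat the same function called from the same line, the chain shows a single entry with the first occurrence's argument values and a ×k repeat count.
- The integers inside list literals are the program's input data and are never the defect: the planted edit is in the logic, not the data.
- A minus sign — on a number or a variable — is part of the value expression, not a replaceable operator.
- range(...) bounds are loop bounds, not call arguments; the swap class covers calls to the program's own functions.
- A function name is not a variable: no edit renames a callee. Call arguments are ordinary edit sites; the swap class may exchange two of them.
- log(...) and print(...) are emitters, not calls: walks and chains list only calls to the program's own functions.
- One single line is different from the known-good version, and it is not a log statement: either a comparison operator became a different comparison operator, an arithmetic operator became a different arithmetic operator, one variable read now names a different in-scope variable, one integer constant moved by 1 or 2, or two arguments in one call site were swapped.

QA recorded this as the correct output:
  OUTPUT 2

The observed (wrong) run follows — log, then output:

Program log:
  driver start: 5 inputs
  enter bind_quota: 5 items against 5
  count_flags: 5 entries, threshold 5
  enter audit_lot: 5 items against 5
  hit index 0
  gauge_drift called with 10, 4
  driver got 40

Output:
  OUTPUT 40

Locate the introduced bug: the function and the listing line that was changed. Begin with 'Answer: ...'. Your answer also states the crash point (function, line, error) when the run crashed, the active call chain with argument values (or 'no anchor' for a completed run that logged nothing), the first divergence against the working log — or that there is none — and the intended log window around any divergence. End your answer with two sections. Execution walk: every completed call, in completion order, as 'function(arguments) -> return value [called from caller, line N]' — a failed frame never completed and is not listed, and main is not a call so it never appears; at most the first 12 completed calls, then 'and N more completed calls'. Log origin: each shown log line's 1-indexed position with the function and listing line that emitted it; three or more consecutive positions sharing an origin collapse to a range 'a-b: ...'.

Answer: the defect is in gauge_drift at line 17.
Key fact: At log position 7 the runs split — shown 'driver got 40', but the working version logs 'driver got 2'.
Call chain: main.
First divergence: position 7 — the shown line 'driver got 40' should read 'driver got 2'.
Intended log window:
  5: hit index 0
  6: gauge_drift called with 10, 4
  7: driver got 2
Execution walk:
  audit_lot([5, 11, 5, -4, -5], 5) -> 0  [called from count_flags, line 9]
  count_flags([5, 11, 5, -4, -5], 5) -> 10  [called from bind_quota, line 22]
  gauge_drift(10, 4) -> 40  [called from bind_quota, line 24]
  bind_quota([5, 11, 5, -4, -5], 5) -> 40  [called from main, line 30]
Origin of each log line:
  1: emitted by main (line 29)
  2: emitted by bind_quota (line 21)
  3: emitted by count_flags (line 8)
  4: emitted by audit_lot (line 2)
  5: emitted by count_flags (line 10)
  6: emitted by gauge_drift (line 15)
  7: emitted by main (line 31)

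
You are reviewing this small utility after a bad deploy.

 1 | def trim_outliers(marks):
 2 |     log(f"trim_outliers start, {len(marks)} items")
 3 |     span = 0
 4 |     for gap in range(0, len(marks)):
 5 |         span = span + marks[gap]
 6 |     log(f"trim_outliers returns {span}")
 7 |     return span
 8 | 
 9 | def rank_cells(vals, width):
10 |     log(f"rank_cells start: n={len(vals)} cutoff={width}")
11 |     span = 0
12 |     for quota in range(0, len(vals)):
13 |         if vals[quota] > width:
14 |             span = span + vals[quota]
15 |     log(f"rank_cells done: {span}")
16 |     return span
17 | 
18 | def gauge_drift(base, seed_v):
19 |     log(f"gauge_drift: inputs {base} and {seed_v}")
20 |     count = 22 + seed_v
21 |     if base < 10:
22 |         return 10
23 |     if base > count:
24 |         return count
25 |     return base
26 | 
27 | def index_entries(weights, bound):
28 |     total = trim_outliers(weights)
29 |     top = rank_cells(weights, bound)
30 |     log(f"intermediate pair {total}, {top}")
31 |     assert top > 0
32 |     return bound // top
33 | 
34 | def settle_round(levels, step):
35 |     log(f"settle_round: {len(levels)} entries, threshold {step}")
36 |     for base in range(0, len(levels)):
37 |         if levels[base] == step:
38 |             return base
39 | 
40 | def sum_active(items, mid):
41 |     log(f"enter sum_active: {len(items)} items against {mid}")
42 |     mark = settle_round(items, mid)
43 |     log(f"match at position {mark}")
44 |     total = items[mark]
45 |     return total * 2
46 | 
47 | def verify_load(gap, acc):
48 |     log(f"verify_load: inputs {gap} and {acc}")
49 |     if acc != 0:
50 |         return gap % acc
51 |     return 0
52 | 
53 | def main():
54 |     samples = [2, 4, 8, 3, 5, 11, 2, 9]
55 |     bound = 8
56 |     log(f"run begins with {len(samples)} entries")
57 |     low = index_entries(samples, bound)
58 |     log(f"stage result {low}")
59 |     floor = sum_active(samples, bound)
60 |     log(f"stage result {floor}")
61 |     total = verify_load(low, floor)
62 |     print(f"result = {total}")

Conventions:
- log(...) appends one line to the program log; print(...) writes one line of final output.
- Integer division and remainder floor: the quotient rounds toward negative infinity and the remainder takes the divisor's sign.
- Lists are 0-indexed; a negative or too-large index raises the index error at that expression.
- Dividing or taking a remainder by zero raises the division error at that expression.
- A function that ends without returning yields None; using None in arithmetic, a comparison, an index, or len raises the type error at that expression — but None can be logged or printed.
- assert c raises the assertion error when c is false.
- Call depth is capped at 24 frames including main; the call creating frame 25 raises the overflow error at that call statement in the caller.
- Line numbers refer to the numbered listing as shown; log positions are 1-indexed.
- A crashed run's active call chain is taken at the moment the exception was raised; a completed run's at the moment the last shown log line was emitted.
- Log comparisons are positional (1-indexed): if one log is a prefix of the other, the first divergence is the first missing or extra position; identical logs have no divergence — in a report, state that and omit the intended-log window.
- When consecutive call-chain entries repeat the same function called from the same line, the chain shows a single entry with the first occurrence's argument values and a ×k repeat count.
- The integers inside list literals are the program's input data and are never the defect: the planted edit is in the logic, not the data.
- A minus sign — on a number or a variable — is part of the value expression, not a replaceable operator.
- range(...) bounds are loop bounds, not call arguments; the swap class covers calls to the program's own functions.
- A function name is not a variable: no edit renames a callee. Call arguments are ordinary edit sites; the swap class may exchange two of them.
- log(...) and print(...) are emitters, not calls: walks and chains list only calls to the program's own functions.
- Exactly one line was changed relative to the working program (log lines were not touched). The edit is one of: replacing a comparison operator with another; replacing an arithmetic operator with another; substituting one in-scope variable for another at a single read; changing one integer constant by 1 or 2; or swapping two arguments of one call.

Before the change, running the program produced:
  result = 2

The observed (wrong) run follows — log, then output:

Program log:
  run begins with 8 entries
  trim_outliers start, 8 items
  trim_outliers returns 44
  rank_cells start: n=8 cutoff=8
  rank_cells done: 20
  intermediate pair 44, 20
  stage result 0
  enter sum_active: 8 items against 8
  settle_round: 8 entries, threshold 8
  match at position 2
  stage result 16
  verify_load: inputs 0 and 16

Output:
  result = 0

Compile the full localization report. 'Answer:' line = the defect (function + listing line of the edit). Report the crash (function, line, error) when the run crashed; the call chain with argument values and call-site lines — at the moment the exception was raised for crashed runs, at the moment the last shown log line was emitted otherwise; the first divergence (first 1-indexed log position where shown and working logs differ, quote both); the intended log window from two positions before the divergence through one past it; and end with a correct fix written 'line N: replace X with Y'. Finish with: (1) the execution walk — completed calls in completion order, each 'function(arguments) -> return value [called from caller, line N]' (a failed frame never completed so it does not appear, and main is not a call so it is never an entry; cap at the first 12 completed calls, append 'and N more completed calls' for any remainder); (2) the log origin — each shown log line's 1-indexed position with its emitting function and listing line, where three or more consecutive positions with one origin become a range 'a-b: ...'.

Answer: the defect is in index_entries at line 32.
Key observation: At log position 7 the runs split — shown 'stage result 0', but the working version logs 'stage result 2'.
Call chain: main -> verify_load(0, 16) (called at line 61).
First divergence: position 7 — shown 'stage result 0', intended 'stage result 2'.
Intended log window:
  5: rank_cells done: 20
  6: intermediate pair 44, 20
  7: stage result 2
  8: enter sum_active: 8 items against 8
Execution walk:
  trim_outliers([2, 4, 8, 3, 5, 11, 2, 9]) -> 44  [called from index_entries, line 28]
  rank_cells([2, 4, 8, 3, 5, 11, 2, 9], 8) -> 20  [called from index_entries, line 29]
  index_entries([2, 4, 8, 3, 5, 11, 2, 9], 8) -> 0  [called from main, line 57]
  settle_round([2, 4, 8, 3, 5, 11, 2, 9], 8) -> 2  [called from sum_active, line 42]
  sum_active([2, 4, 8, 3, 5, 11, 2, 9], 8) -> 16  [called from main, line 59]
  verify_load(0, 16) -> 0  [called from main, line 61]
Log origin:
  1: logged in main at line 56
  2: logged in trim_outliers at line 2
  3: logged in trim_outliers at line 6
  4: logged in rank_cells at line 10
  5: logged in rank_cells at line 15
  6: logged in index_entries at line 30
  7: logged in main at line 58
  8: logged in sum_active at line 41
  9: logged in settle_round at line 35
  10: logged in sum_active at line 43
  11: logged in main at line 60
  12: logged in verify_load at line 48
A correct fix: line 32: replace `bound` with `total`.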